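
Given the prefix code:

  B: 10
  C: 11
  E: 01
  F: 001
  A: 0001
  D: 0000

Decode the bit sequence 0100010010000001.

EAFDF

Read left to right; each codeword is recognised as soon as it completes (prefix code):
  01→E | 0001→A | 001→F | 0000→D | 001→F
Decoded message: EAFDF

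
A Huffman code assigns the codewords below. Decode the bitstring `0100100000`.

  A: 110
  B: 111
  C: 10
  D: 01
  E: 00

Read left to right; each codeword is recognised as soon as it completes (prefix code):
  01→D | 00→E | 10→C | 00→E | 00→E
Decoded message: DECEE

DECEE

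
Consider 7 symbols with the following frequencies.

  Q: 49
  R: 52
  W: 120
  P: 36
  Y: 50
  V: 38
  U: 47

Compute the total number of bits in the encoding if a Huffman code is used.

Merge the two smallest weights repeatedly:
merge P(36) and V(38): 74
merge U(47) and Q(49): 96
merge Y(50) and R(52): 102
merge 74 and 96: 170
merge 102 and W(120): 222
merge 170 and 222: 392
The encoded length is the sum of every internal node's weight: 74 + 96 + 102 + 170 + 222 + 392 = 1056 bits.

1056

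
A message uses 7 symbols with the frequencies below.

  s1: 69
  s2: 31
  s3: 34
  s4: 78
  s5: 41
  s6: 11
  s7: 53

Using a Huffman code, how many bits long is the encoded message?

846

Greedily combine the two least-frequent nodes:
combine s6(11), s2(31) → 42
combine s3(34), s5(41) → 75
combine 42, s7(53) → 95
combine s1(69), 75 → 144
combine s4(78), 95 → 173
combine 144, 173 → 317
Each symbol's bit-cost is frequency × depth; summing gives 846 bits (equivalently 42 + 75 + 95 + 144 + 173 + 317).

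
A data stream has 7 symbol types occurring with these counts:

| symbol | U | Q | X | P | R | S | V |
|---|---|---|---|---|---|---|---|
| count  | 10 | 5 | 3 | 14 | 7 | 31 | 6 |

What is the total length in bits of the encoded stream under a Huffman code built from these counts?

187

Build the Huffman tree bottom-up:
merge X(3) and Q(5): 8
merge V(6) and R(7): 13
merge 8 and U(10): 18
merge 13 and P(14): 27
merge 18 and 27: 45
merge S(31) and 45: 76
The encoded length is the sum of every internal node's weight: 8 + 13 + 18 + 27 + 45 + 76 = 187 bits.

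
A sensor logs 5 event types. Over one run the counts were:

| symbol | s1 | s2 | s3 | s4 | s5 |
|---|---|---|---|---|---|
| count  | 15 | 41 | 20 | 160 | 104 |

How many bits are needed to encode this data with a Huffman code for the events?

631

Greedily combine the two least-frequent nodes:
combine s1(15), s3(20) → 35
combine 35, s2(41) → 76
combine 76, s5(104) → 180
combine s4(160), 180 → 340
The encoded length is the sum of every internal node's weight: 35 + 76 + 180 + 340 = 631 bits.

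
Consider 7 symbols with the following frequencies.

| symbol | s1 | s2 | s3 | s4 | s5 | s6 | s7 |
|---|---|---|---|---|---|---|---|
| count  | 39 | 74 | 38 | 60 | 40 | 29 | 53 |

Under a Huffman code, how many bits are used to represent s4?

Huffman merges, smallest pair first:
combine s6(29), s3(38) → 67
combine s1(39), s5(40) → 79
combine s7(53), s4(60) → 113
combine 67, s2(74) → 141
combine 79, 113 → 192
combine 141, 192 → 333
s4's leaf is at depth 3, giving a 3-bit codeword.

3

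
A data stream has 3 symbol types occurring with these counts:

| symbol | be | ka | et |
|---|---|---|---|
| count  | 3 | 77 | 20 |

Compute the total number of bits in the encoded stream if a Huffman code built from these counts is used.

123

Build the Huffman tree bottom-up:
merge be(3) and et(20): 23
merge 23 and ka(77): 100
Total encoded bits = sum of merged weights = 23 + 100 = 123.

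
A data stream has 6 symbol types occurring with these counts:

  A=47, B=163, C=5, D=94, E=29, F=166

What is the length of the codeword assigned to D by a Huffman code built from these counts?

Huffman merges, smallest pair first:
combine C(5), E(29) → 34
combine 34, A(47) → 81
combine 81, D(94) → 175
combine B(163), F(166) → 329
combine 175, 329 → 504
The subtree containing D is merged 2 times, so code length = 2.

2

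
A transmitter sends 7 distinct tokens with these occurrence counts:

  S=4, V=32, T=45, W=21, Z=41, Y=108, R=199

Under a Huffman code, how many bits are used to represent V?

4

Repeatedly merge the two smallest:
merge S(4) and W(21): 25
merge 25 and V(32): 57
merge Z(41) and T(45): 86
merge 57 and 86: 143
merge Y(108) and 143: 251
merge R(199) and 251: 450
V sits 4 levels below the root, so its codeword is 4 bits.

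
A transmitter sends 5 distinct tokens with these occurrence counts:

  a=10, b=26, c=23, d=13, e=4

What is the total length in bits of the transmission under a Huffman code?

166

Merge the two smallest weights repeatedly:
merge e(4) and a(10): 14
merge d(13) and 14: 27
merge c(23) and b(26): 49
merge 27 and 49: 76
Total encoded bits = sum of merged weights = 14 + 27 + 49 + 76 = 166.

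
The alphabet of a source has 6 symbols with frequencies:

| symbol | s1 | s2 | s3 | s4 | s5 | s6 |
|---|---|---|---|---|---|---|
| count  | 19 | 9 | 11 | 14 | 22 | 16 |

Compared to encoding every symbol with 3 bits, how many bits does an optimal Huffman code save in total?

41

Fixed-length: 3 bits × 91 symbols = 273 bits.
Huffman merges:
s2(9) + s3(11) → 20
s4(14) + s6(16) → 30
s1(19) + 20 → 39
s5(22) + 30 → 52
39 + 52 → 91
Huffman total = 20 + 30 + 39 + 52 + 91 = 232 bits.
Saving = 273 − 232 = 41 bits.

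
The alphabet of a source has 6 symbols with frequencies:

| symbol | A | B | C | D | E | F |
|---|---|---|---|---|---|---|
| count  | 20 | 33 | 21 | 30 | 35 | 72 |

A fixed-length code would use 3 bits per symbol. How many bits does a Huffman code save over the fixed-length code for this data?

Fixed-length: 3 bits × 211 symbols = 633 bits.
Huffman merges:
A(20) + C(21) → 41
D(30) + B(33) → 63
E(35) + 41 → 76
63 + F(72) → 135
76 + 135 → 211
Huffman total = 41 + 63 + 76 + 135 + 211 = 526 bits.
Saving = 633 − 526 = 107 bits.

107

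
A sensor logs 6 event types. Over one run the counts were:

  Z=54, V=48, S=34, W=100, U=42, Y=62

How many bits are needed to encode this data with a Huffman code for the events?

858

Merge the two smallest weights repeatedly:
S(34) + U(42) → 76
V(48) + Z(54) → 102
Y(62) + 76 → 138
W(100) + 102 → 202
138 + 202 → 340
The encoded length is the sum of every internal node's weight: 76 + 102 + 138 + 202 + 340 = 858 bits.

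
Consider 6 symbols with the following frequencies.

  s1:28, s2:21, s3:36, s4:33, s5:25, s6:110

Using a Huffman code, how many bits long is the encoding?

Greedily combine the two least-frequent nodes:
combine s2(21), s5(25) → 46
combine s1(28), s4(33) → 61
combine s3(36), 46 → 82
combine 61, 82 → 143
combine s6(110), 143 → 253
Each symbol's bit-cost is frequency × depth; summing gives 585 bits (equivalently 46 + 61 + 82 + 143 + 253).

585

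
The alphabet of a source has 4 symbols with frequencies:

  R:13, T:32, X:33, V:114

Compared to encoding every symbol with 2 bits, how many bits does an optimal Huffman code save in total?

69

Fixed-length: 2 bits × 192 symbols = 384 bits.
Huffman merges:
combine R(13), T(32) → 45
combine X(33), 45 → 78
combine 78, V(114) → 192
Huffman total = 45 + 78 + 192 = 315 bits.
Saving = 384 − 315 = 69 bits.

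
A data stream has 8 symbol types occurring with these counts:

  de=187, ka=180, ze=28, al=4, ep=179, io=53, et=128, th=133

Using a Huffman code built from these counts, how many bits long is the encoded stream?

2426

Build the Huffman tree bottom-up:
al(4) + ze(28) → 32
32 + io(53) → 85
85 + et(128) → 213
th(133) + ep(179) → 312
ka(180) + de(187) → 367
213 + 312 → 525
367 + 525 → 892
Each symbol's bit-cost is frequency × depth; summing gives 2426 bits (equivalently 32 + 85 + 213 + 312 + 367 + 525 + 892).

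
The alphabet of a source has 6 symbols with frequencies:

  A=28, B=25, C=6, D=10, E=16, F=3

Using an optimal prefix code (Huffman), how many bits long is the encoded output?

204

Merge the two smallest weights repeatedly:
merge F(3) and C(6): 9
merge 9 and D(10): 19
merge E(16) and 19: 35
merge B(25) and A(28): 53
merge 35 and 53: 88
Total encoded bits = sum of merged weights = 9 + 19 + 35 + 53 + 88 = 204.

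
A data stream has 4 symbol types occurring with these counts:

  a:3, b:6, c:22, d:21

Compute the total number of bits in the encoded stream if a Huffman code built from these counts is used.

Merge the two smallest weights repeatedly:
a(3) + b(6) → 9
9 + d(21) → 30
c(22) + 30 → 52
The encoded length is the sum of every internal node's weight: 9 + 30 + 52 = 91 bits.

91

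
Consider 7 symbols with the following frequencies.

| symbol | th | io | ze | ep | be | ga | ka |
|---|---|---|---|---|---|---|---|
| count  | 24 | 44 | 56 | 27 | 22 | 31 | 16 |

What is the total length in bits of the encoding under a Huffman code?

Build the Huffman tree bottom-up:
combine ka(16), be(22) → 38
combine th(24), ep(27) → 51
combine ga(31), 38 → 69
combine io(44), 51 → 95
combine ze(56), 69 → 125
combine 95, 125 → 220
Total encoded bits = sum of merged weights = 38 + 51 + 69 + 95 + 125 + 220 = 598.

598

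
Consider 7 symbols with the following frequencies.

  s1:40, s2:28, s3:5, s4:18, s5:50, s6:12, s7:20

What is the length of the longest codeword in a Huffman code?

4

Merge the two lowest-weight nodes at each step:
s3(5) + s6(12) → 17
17 + s4(18) → 35
s7(20) + s2(28) → 48
35 + s1(40) → 75
48 + s5(50) → 98
75 + 98 → 173
The rarest symbols sit at the bottom; the longest codeword is 4 bits.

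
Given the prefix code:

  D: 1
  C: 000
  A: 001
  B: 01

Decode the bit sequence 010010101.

Read left to right; each codeword is recognised as soon as it completes (prefix code):
  01→B | 001→A | 01→B | 01→B
Decoded message: BABB

BABB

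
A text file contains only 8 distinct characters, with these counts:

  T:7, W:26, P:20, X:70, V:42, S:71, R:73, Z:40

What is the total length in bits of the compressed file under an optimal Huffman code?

983

Merge the two smallest weights repeatedly:
merge T(7) and P(20): 27
merge W(26) and 27: 53
merge Z(40) and V(42): 82
merge 53 and X(70): 123
merge S(71) and R(73): 144
merge 82 and 123: 205
merge 144 and 205: 349
Total encoded bits = sum of merged weights = 27 + 53 + 82 + 123 + 144 + 205 + 349 = 983.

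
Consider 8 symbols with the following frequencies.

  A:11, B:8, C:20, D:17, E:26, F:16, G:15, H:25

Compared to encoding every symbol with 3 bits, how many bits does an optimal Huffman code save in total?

7

Fixed-length: 3 bits × 138 symbols = 414 bits.
Huffman merges:
combine B(8), A(11) → 19
combine G(15), F(16) → 31
combine D(17), 19 → 36
combine C(20), H(25) → 45
combine E(26), 31 → 57
combine 36, 45 → 81
combine 57, 81 → 138
Huffman total = 19 + 31 + 36 + 45 + 57 + 81 + 138 = 407 bits.
Saving = 414 − 407 = 7 bits.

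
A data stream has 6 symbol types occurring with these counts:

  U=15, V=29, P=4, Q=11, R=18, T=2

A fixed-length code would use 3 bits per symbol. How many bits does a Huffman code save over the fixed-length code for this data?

Fixed-length: 3 bits × 79 symbols = 237 bits.
Huffman merges:
T(2) + P(4) → 6
6 + Q(11) → 17
U(15) + 17 → 32
R(18) + V(29) → 47
32 + 47 → 79
Huffman total = 6 + 17 + 32 + 47 + 79 = 181 bits.
Saving = 237 − 181 = 56 bits.

56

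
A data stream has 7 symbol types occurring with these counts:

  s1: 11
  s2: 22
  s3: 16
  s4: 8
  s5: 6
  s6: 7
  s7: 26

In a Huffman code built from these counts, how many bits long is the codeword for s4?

3

Repeatedly merge the two smallest:
s5(6) + s6(7) → 13
s4(8) + s1(11) → 19
13 + s3(16) → 29
19 + s2(22) → 41
s7(26) + 29 → 55
41 + 55 → 96
s4's leaf is at depth 3, giving a 3-bit codeword.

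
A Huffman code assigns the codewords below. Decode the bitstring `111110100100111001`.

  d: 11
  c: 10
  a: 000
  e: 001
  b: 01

Read left to right; each codeword is recognised as soon as it completes (prefix code):
  11→d | 11→d | 10→c | 10→c | 01→b | 001→e | 11→d | 001→e
Decoded message: ddccbede

ddccbede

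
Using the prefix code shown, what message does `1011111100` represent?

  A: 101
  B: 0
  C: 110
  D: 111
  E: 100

ADCB

Read left to right; each codeword is recognised as soon as it completes (prefix code):
  101→A | 111→D | 110→C | 0→B
Decoded message: ADCB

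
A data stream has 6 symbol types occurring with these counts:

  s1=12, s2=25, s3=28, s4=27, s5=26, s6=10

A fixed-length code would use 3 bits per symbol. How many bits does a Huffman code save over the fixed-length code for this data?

Fixed-length: 3 bits × 128 symbols = 384 bits.
Huffman merges:
combine s6(10), s1(12) → 22
combine 22, s2(25) → 47
combine s5(26), s4(27) → 53
combine s3(28), 47 → 75
combine 53, 75 → 128
Huffman total = 22 + 47 + 53 + 75 + 128 = 325 bits.
Saving = 384 − 325 = 59 bits.

59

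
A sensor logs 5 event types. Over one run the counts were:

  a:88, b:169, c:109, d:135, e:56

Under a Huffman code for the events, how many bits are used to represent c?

Build the tree from the bottom:
e(56) + a(88) → 144
c(109) + d(135) → 244
144 + b(169) → 313
244 + 313 → 557
c's leaf is at depth 2, giving a 2-bit codeword.

2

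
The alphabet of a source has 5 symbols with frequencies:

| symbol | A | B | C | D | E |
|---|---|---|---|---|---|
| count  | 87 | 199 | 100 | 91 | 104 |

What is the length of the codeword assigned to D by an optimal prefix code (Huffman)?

Build the tree from the bottom:
combine A(87), D(91) → 178
combine C(100), E(104) → 204
combine 178, B(199) → 377
combine 204, 377 → 581
The subtree containing D is merged 3 times, so code length = 3.

3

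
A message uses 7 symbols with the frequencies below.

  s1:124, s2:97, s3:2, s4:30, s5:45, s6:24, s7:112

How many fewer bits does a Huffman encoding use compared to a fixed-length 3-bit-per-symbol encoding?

251

Fixed-length: 3 bits × 434 symbols = 1302 bits.
Huffman merges:
combine s3(2), s6(24) → 26
combine 26, s4(30) → 56
combine s5(45), 56 → 101
combine s2(97), 101 → 198
combine s7(112), s1(124) → 236
combine 198, 236 → 434
Huffman total = 26 + 56 + 101 + 198 + 236 + 434 = 1051 bits.
Saving = 1302 − 1051 = 251 bits.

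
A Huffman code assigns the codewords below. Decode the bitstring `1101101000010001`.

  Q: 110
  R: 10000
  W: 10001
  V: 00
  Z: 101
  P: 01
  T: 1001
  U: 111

QQRW

Read left to right; each codeword is recognised as soon as it completes (prefix code):
  110→Q | 110→Q | 10000→R | 10001→W
Decoded message: QQRW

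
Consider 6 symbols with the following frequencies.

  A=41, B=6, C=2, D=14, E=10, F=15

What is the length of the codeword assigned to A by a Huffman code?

Repeatedly merge the two smallest:
C(2) + B(6) → 8
8 + E(10) → 18
D(14) + F(15) → 29
18 + 29 → 47
A(41) + 47 → 88
A sits one level below the root: a 1-bit codeword.

1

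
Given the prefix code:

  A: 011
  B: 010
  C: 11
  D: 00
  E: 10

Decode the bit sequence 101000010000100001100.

Read left to right; each codeword is recognised as soon as it completes (prefix code):
  10→E | 10→E | 00→D | 010→B | 00→D | 010→B | 00→D | 011→A | 00→D
Decoded message: EEDBDBDAD

EEDBDBDAD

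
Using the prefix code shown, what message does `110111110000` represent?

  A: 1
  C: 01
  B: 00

Read left to right; each codeword is recognised as soon as it completes (prefix code):
  1→A | 1→A | 01→C | 1→A | 1→A | 1→A | 1→A | 00→B | 00→B
Decoded message: AACAAAABB

AACAAAABB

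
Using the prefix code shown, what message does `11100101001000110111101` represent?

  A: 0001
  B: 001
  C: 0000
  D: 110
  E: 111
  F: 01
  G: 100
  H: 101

Read left to right; each codeword is recognised as soon as it completes (prefix code):
  111→E | 001→B | 01→F | 001→B | 0001→A | 101→H | 111→E | 01→F
Decoded message: EBFBAHEF

EBFBAHEF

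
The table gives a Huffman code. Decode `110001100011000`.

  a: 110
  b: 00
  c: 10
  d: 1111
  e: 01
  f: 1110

Read left to right; each codeword is recognised as soon as it completes (prefix code):
  110→a | 00→b | 110→a | 00→b | 110→a | 00→b
Decoded message: ababab

ababab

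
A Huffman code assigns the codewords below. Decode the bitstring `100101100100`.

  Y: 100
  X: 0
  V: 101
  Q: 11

Read left to right; each codeword is recognised as soon as it completes (prefix code):
  100→Y | 101→V | 100→Y | 100→Y
Decoded message: YVYY

YVYY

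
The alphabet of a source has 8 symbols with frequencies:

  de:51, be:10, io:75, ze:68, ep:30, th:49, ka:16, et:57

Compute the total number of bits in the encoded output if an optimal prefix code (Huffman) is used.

1007

Greedily combine the two least-frequent nodes:
be(10) + ka(16) → 26
26 + ep(30) → 56
th(49) + de(51) → 100
56 + et(57) → 113
ze(68) + io(75) → 143
100 + 113 → 213
143 + 213 → 356
Each symbol's bit-cost is frequency × depth; summing gives 1007 bits (equivalently 26 + 56 + 100 + 113 + 143 + 213 + 356).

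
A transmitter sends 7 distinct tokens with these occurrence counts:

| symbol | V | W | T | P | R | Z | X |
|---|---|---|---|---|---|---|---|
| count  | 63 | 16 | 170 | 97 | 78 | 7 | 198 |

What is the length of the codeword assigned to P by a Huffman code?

Huffman merges, smallest pair first:
merge Z(7) and W(16): 23
merge 23 and V(63): 86
merge R(78) and 86: 164
merge P(97) and 164: 261
merge T(170) and X(198): 368
merge 261 and 368: 629
P's leaf is at depth 2, giving a 2-bit codeword.

2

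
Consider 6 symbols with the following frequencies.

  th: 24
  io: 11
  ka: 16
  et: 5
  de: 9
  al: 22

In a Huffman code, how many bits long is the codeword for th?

2

Repeatedly merge the two smallest:
et(5) + de(9) → 14
io(11) + 14 → 25
ka(16) + al(22) → 38
th(24) + 25 → 49
38 + 49 → 87
th sits 2 levels below the root, so its codeword is 2 bits.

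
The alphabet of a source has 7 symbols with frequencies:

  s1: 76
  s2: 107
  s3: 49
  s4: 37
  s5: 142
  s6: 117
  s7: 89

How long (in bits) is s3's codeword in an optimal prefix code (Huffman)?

Build the tree from the bottom:
combine s4(37), s3(49) → 86
combine s1(76), 86 → 162
combine s7(89), s2(107) → 196
combine s6(117), s5(142) → 259
combine 162, 196 → 358
combine 259, 358 → 617
The subtree containing s3 is merged 4 times, so code length = 4.

4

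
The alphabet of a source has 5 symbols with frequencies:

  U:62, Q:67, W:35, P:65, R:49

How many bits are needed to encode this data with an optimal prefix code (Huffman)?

640

Greedily combine the two least-frequent nodes:
W(35) + R(49) → 84
U(62) + P(65) → 127
Q(67) + 84 → 151
127 + 151 → 278
Total encoded bits = sum of merged weights = 84 + 127 + 151 + 278 = 640.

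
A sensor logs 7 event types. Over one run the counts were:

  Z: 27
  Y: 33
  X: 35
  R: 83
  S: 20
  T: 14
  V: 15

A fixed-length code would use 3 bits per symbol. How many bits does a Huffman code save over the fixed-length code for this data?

90

Fixed-length: 3 bits × 227 symbols = 681 bits.
Huffman merges:
merge T(14) and V(15): 29
merge S(20) and Z(27): 47
merge 29 and Y(33): 62
merge X(35) and 47: 82
merge 62 and 82: 144
merge R(83) and 144: 227
Huffman total = 29 + 47 + 62 + 82 + 144 + 227 = 591 bits.
Saving = 681 − 591 = 90 bits.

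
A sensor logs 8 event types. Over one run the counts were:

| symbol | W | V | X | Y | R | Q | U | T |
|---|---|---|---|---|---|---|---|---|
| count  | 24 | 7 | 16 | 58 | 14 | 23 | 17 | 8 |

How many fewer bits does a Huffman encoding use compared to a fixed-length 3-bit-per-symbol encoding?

Fixed-length: 3 bits × 167 symbols = 501 bits.
Huffman merges:
V(7) + T(8) → 15
R(14) + 15 → 29
X(16) + U(17) → 33
Q(23) + W(24) → 47
29 + 33 → 62
47 + Y(58) → 105
62 + 105 → 167
Huffman total = 15 + 29 + 33 + 47 + 62 + 105 + 167 = 458 bits.
Saving = 501 − 458 = 43 bits.

43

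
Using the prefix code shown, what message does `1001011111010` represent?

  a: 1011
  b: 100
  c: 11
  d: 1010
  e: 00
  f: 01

Read left to right; each codeword is recognised as soon as it completes (prefix code):
  100→b | 1011→a | 11→c | 1010→d
Decoded message: bacd

bacd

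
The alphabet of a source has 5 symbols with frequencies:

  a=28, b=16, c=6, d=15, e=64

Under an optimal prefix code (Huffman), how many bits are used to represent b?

Build the tree from the bottom:
combine c(6), d(15) → 21
combine b(16), 21 → 37
combine a(28), 37 → 65
combine e(64), 65 → 129
The subtree containing b is merged 3 times, so code length = 3.

3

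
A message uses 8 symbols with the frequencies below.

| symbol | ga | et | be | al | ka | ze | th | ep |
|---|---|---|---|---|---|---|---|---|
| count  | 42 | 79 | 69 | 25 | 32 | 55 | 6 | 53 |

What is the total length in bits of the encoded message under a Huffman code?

1029

Build the Huffman tree bottom-up:
th(6) + al(25) → 31
31 + ka(32) → 63
ga(42) + ep(53) → 95
ze(55) + 63 → 118
be(69) + et(79) → 148
95 + 118 → 213
148 + 213 → 361
Total encoded bits = sum of merged weights = 31 + 63 + 95 + 118 + 148 + 213 + 361 = 1029.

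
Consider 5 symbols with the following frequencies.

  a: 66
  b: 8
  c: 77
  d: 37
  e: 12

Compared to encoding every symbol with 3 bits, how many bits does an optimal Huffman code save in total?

Fixed-length: 3 bits × 200 symbols = 600 bits.
Huffman merges:
merge b(8) and e(12): 20
merge 20 and d(37): 57
merge 57 and a(66): 123
merge c(77) and 123: 200
Huffman total = 20 + 57 + 123 + 200 = 400 bits.
Saving = 600 − 400 = 200 bits.

200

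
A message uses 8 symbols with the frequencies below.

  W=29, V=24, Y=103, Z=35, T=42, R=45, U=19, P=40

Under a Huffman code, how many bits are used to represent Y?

Huffman merges, smallest pair first:
merge U(19) and V(24): 43
merge W(29) and Z(35): 64
merge P(40) and T(42): 82
merge 43 and R(45): 88
merge 64 and 82: 146
merge 88 and Y(103): 191
merge 146 and 191: 337
Y's leaf is at depth 2, giving a 2-bit codeword.

2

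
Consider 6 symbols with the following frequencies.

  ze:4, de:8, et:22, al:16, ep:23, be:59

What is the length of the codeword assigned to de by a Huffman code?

4

Repeatedly merge the two smallest:
merge ze(4) and de(8): 12
merge 12 and al(16): 28
merge et(22) and ep(23): 45
merge 28 and 45: 73
merge be(59) and 73: 132
de's leaf is at depth 4, giving a 4-bit codeword.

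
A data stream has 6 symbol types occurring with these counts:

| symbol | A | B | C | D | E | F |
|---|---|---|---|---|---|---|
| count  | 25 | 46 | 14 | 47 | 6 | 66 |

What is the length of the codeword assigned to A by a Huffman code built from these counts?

3

Huffman merges, smallest pair first:
E(6) + C(14) → 20
20 + A(25) → 45
45 + B(46) → 91
D(47) + F(66) → 113
91 + 113 → 204
A sits 3 levels below the root, so its codeword is 3 bits.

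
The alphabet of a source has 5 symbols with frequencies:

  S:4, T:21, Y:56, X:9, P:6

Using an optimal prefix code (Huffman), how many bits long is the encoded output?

Greedily combine the two least-frequent nodes:
merge S(4) and P(6): 10
merge X(9) and 10: 19
merge 19 and T(21): 40
merge 40 and Y(56): 96
Total encoded bits = sum of merged weights = 10 + 19 + 40 + 96 = 165.

165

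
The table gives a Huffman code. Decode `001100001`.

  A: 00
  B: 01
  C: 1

Read left to right; each codeword is recognised as soon as it completes (prefix code):
  00→A | 1→C | 1→C | 00→A | 00→A | 1→C
Decoded message: ACCAAC

ACCAAC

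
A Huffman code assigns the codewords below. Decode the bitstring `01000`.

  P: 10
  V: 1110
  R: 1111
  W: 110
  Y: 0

Read left to right; each codeword is recognised as soon as it completes (prefix code):
  0→Y | 10→P | 0→Y | 0→Y
Decoded message: YPYY

YPYY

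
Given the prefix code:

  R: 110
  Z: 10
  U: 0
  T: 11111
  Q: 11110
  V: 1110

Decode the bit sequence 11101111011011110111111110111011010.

VQRQTVVRZ

Read left to right; each codeword is recognised as soon as it completes (prefix code):
  1110→V | 11110→Q | 110→R | 11110→Q | 11111→T | 1110→V | 1110→V | 110→R | 10→Z
Decoded message: VQRQTVVRZ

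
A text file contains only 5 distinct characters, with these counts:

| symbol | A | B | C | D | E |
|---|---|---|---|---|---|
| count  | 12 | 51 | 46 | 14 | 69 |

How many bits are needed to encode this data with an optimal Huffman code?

410

Greedily combine the two least-frequent nodes:
A(12) + D(14) → 26
26 + C(46) → 72
B(51) + E(69) → 120
72 + 120 → 192
Each symbol's bit-cost is frequency × depth; summing gives 410 bits (equivalently 26 + 72 + 120 + 192).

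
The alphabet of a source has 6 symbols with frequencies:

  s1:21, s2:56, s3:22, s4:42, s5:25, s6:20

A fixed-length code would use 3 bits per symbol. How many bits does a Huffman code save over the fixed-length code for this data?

Fixed-length: 3 bits × 186 symbols = 558 bits.
Huffman merges:
combine s6(20), s1(21) → 41
combine s3(22), s5(25) → 47
combine 41, s4(42) → 83
combine 47, s2(56) → 103
combine 83, 103 → 186
Huffman total = 41 + 47 + 83 + 103 + 186 = 460 bits.
Saving = 558 − 460 = 98 bits.

98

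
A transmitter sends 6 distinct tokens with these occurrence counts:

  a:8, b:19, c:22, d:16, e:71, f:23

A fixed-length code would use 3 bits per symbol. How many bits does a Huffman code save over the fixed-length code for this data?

118

Fixed-length: 3 bits × 159 symbols = 477 bits.
Huffman merges:
a(8) + d(16) → 24
b(19) + c(22) → 41
f(23) + 24 → 47
41 + 47 → 88
e(71) + 88 → 159
Huffman total = 24 + 41 + 47 + 88 + 159 = 359 bits.
Saving = 477 − 359 = 118 bits.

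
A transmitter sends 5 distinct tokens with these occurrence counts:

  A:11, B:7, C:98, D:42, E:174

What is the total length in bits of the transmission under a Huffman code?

568

Merge the two smallest weights repeatedly:
merge B(7) and A(11): 18
merge 18 and D(42): 60
merge 60 and C(98): 158
merge 158 and E(174): 332
Each symbol's bit-cost is frequency × depth; summing gives 568 bits (equivalently 18 + 60 + 158 + 332).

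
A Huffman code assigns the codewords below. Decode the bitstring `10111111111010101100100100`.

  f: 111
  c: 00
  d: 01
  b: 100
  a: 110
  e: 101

effaedbbb

Read left to right; each codeword is recognised as soon as it completes (prefix code):
  101→e | 111→f | 111→f | 110→a | 101→e | 01→d | 100→b | 100→b | 100→b
Decoded message: effaedbbb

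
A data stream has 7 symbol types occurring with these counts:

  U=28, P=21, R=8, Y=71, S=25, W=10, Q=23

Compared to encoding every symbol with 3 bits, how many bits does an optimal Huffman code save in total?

Fixed-length: 3 bits × 186 symbols = 558 bits.
Huffman merges:
R(8) + W(10) → 18
18 + P(21) → 39
Q(23) + S(25) → 48
U(28) + 39 → 67
48 + 67 → 115
Y(71) + 115 → 186
Huffman total = 18 + 39 + 48 + 67 + 115 + 186 = 473 bits.
Saving = 558 − 473 = 85 bits.

85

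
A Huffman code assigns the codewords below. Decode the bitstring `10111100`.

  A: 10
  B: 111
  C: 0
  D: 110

ABAC

Read left to right; each codeword is recognised as soon as it completes (prefix code):
  10→A | 111→B | 10→A | 0→C
Decoded message: ABAC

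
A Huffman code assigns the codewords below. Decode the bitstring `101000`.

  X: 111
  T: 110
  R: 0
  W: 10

Read left to right; each codeword is recognised as soon as it completes (prefix code):
  10→W | 10→W | 0→R | 0→R
Decoded message: WWRR

WWRR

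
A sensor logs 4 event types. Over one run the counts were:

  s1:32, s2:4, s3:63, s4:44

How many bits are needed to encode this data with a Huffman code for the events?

Merge the two smallest weights repeatedly:
combine s2(4), s1(32) → 36
combine 36, s4(44) → 80
combine s3(63), 80 → 143
Each symbol's bit-cost is frequency × depth; summing gives 259 bits (equivalently 36 + 80 + 143).

259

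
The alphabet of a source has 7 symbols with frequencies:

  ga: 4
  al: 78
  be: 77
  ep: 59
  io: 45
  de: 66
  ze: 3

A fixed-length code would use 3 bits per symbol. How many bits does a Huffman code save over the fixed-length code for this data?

Fixed-length: 3 bits × 332 symbols = 996 bits.
Huffman merges:
combine ze(3), ga(4) → 7
combine 7, io(45) → 52
combine 52, ep(59) → 111
combine de(66), be(77) → 143
combine al(78), 111 → 189
combine 143, 189 → 332
Huffman total = 7 + 52 + 111 + 143 + 189 + 332 = 834 bits.
Saving = 996 − 834 = 162 bits.

162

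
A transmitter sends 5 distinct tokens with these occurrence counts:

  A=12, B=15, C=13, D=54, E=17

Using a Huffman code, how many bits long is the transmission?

Greedily combine the two least-frequent nodes:
A(12) + C(13) → 25
B(15) + E(17) → 32
25 + 32 → 57
D(54) + 57 → 111
Each symbol's bit-cost is frequency × depth; summing gives 225 bits (equivalently 25 + 32 + 57 + 111).

225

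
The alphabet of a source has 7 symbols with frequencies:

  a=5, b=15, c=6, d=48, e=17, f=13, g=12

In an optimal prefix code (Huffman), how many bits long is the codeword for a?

5

Repeatedly merge the two smallest:
merge a(5) and c(6): 11
merge 11 and g(12): 23
merge f(13) and b(15): 28
merge e(17) and 23: 40
merge 28 and 40: 68
merge d(48) and 68: 116
a's leaf is at depth 5, giving a 5-bit codeword.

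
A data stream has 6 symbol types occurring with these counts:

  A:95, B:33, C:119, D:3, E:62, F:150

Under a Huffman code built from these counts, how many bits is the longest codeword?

Merge the two lowest-weight nodes at each step:
combine D(3), B(33) → 36
combine 36, E(62) → 98
combine A(95), 98 → 193
combine C(119), F(150) → 269
combine 193, 269 → 462
Maximum depth reached is 4.

4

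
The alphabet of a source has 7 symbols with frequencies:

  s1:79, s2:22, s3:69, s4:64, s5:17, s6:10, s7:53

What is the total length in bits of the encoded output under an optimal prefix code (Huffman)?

Merge the two smallest weights repeatedly:
merge s6(10) and s5(17): 27
merge s2(22) and 27: 49
merge 49 and s7(53): 102
merge s4(64) and s3(69): 133
merge s1(79) and 102: 181
merge 133 and 181: 314
Each symbol's bit-cost is frequency × depth; summing gives 806 bits (equivalently 27 + 49 + 102 + 133 + 181 + 314).

806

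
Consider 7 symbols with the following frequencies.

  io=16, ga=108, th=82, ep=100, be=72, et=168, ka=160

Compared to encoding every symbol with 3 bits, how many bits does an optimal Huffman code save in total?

240

Fixed-length: 3 bits × 706 symbols = 2118 bits.
Huffman merges:
io(16) + be(72) → 88
th(82) + 88 → 170
ep(100) + ga(108) → 208
ka(160) + et(168) → 328
170 + 208 → 378
328 + 378 → 706
Huffman total = 88 + 170 + 208 + 328 + 378 + 706 = 1878 bits.
Saving = 2118 − 1878 = 240 bits.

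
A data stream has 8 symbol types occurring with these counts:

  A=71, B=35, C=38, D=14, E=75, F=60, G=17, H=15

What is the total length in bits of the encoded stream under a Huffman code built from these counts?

Merge the two smallest weights repeatedly:
D(14) + H(15) → 29
G(17) + 29 → 46
B(35) + C(38) → 73
46 + F(60) → 106
A(71) + 73 → 144
E(75) + 106 → 181
144 + 181 → 325
Each symbol's bit-cost is frequency × depth; summing gives 904 bits (equivalently 29 + 46 + 73 + 106 + 144 + 181 + 325).

904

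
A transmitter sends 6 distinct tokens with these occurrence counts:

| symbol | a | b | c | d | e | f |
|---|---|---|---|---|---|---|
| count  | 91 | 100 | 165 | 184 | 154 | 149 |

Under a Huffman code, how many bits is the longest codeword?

3

Merge the two lowest-weight nodes at each step:
merge a(91) and b(100): 191
merge f(149) and e(154): 303
merge c(165) and d(184): 349
merge 191 and 303: 494
merge 349 and 494: 843
The rarest symbols sit at the bottom; the longest codeword is 3 bits.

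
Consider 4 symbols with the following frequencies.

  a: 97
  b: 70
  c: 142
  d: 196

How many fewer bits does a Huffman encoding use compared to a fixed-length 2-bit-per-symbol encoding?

Fixed-length: 2 bits × 505 symbols = 1010 bits.
Huffman merges:
merge b(70) and a(97): 167
merge c(142) and 167: 309
merge d(196) and 309: 505
Huffman total = 167 + 309 + 505 = 981 bits.
Saving = 1010 − 981 = 29 bits.

29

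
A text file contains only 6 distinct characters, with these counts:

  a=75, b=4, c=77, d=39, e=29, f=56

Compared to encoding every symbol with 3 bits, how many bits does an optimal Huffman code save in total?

Fixed-length: 3 bits × 280 symbols = 840 bits.
Huffman merges:
combine b(4), e(29) → 33
combine 33, d(39) → 72
combine f(56), 72 → 128
combine a(75), c(77) → 152
combine 128, 152 → 280
Huffman total = 33 + 72 + 128 + 152 + 280 = 665 bits.
Saving = 840 − 665 = 175 bits.

175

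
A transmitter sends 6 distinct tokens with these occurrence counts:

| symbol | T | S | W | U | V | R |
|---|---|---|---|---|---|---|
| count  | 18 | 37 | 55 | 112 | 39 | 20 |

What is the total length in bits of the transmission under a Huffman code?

657

Build the Huffman tree bottom-up:
T(18) + R(20) → 38
S(37) + 38 → 75
V(39) + W(55) → 94
75 + 94 → 169
U(112) + 169 → 281
The encoded length is the sum of every internal node's weight: 38 + 75 + 94 + 169 + 281 = 657 bits.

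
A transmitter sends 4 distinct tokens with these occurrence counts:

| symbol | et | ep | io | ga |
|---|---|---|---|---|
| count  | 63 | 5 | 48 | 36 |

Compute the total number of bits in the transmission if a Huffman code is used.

Greedily combine the two least-frequent nodes:
combine ep(5), ga(36) → 41
combine 41, io(48) → 89
combine et(63), 89 → 152
Total encoded bits = sum of merged weights = 41 + 89 + 152 = 282.

282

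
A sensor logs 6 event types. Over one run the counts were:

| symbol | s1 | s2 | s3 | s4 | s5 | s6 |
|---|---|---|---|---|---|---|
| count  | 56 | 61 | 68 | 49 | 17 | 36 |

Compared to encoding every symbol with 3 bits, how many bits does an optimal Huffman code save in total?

132

Fixed-length: 3 bits × 287 symbols = 861 bits.
Huffman merges:
s5(17) + s6(36) → 53
s4(49) + 53 → 102
s1(56) + s2(61) → 117
s3(68) + 102 → 170
117 + 170 → 287
Huffman total = 53 + 102 + 117 + 170 + 287 = 729 bits.
Saving = 861 − 729 = 132 bits.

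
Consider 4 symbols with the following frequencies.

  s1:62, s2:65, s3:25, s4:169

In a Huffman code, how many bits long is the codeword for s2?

2

Repeatedly merge the two smallest:
s3(25) + s1(62) → 87
s2(65) + 87 → 152
152 + s4(169) → 321
s2's leaf is at depth 2, giving a 2-bit codeword.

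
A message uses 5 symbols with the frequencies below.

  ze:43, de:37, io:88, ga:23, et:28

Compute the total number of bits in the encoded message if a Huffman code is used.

481

Greedily combine the two least-frequent nodes:
combine ga(23), et(28) → 51
combine de(37), ze(43) → 80
combine 51, 80 → 131
combine io(88), 131 → 219
The encoded length is the sum of every internal node's weight: 51 + 80 + 131 + 219 = 481 bits.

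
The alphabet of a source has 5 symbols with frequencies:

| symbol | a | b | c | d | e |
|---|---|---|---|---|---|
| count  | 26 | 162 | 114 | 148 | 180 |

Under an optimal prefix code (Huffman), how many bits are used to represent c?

3

Repeatedly merge the two smallest:
merge a(26) and c(114): 140
merge 140 and d(148): 288
merge b(162) and e(180): 342
merge 288 and 342: 630
The subtree containing c is merged 3 times, so code length = 3.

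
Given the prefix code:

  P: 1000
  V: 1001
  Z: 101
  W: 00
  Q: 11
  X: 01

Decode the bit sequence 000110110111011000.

WXZZQXP

Read left to right; each codeword is recognised as soon as it completes (prefix code):
  00→W | 01→X | 101→Z | 101→Z | 11→Q | 01→X | 1000→P
Decoded message: WXZZQXP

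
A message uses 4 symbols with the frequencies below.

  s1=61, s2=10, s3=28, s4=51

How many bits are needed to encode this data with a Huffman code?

Greedily combine the two least-frequent nodes:
merge s2(10) and s3(28): 38
merge 38 and s4(51): 89
merge s1(61) and 89: 150
The encoded length is the sum of every internal node's weight: 38 + 89 + 150 = 277 bits.

277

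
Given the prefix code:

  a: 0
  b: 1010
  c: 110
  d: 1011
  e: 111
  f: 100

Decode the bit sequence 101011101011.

Read left to right; each codeword is recognised as soon as it completes (prefix code):
  1010→b | 111→e | 0→a | 1011→d
Decoded message: bead

bead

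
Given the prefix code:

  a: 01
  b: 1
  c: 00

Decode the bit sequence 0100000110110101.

accababaa

Read left to right; each codeword is recognised as soon as it completes (prefix code):
  01→a | 00→c | 00→c | 01→a | 1→b | 01→a | 1→b | 01→a | 01→a
Decoded message: accababaa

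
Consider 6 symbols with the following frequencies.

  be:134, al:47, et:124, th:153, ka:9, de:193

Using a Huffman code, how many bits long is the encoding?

Build the Huffman tree bottom-up:
ka(9) + al(47) → 56
56 + et(124) → 180
be(134) + th(153) → 287
180 + de(193) → 373
287 + 373 → 660
Total encoded bits = sum of merged weights = 56 + 180 + 287 + 373 + 660 = 1556.

1556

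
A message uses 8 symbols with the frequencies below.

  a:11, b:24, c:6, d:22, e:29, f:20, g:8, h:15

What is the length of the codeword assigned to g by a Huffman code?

Build the tree from the bottom:
combine c(6), g(8) → 14
combine a(11), 14 → 25
combine h(15), f(20) → 35
combine d(22), b(24) → 46
combine 25, e(29) → 54
combine 35, 46 → 81
combine 54, 81 → 135
g sits 4 levels below the root, so its codeword is 4 bits.

4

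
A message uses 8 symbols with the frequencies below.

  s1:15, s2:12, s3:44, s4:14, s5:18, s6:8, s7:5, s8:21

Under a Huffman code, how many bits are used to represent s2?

Huffman merges, smallest pair first:
combine s7(5), s6(8) → 13
combine s2(12), 13 → 25
combine s4(14), s1(15) → 29
combine s5(18), s8(21) → 39
combine 25, 29 → 54
combine 39, s3(44) → 83
combine 54, 83 → 137
s2's leaf is at depth 3, giving a 3-bit codeword.

3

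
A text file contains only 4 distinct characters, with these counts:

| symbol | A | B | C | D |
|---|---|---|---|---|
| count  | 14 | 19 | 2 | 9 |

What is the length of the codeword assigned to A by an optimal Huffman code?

2

Repeatedly merge the two smallest:
combine C(2), D(9) → 11
combine 11, A(14) → 25
combine B(19), 25 → 44
A sits 2 levels below the root, so its codeword is 2 bits.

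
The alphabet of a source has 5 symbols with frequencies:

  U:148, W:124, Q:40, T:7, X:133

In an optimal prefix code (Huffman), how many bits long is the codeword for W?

2

Repeatedly merge the two smallest:
T(7) + Q(40) → 47
47 + W(124) → 171
X(133) + U(148) → 281
171 + 281 → 452
W's leaf is at depth 2, giving a 2-bit codeword.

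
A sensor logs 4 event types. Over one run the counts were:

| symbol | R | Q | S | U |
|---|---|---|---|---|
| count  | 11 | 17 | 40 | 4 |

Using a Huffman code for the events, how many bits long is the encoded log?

Greedily combine the two least-frequent nodes:
merge U(4) and R(11): 15
merge 15 and Q(17): 32
merge 32 and S(40): 72
Each symbol's bit-cost is frequency × depth; summing gives 119 bits (equivalently 15 + 32 + 72).

119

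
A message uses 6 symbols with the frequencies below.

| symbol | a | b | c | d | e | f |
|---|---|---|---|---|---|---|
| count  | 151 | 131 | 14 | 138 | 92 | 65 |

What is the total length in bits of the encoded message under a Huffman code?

1432

Build the Huffman tree bottom-up:
merge c(14) and f(65): 79
merge 79 and e(92): 171
merge b(131) and d(138): 269
merge a(151) and 171: 322
merge 269 and 322: 591
Each symbol's bit-cost is frequency × depth; summing gives 1432 bits (equivalently 79 + 171 + 269 + 322 + 591).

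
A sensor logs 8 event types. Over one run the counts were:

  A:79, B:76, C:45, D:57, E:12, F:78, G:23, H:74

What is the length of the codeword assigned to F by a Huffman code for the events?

Huffman merges, smallest pair first:
combine E(12), G(23) → 35
combine 35, C(45) → 80
combine D(57), H(74) → 131
combine B(76), F(78) → 154
combine A(79), 80 → 159
combine 131, 154 → 285
combine 159, 285 → 444
The subtree containing F is merged 3 times, so code length = 3.

3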